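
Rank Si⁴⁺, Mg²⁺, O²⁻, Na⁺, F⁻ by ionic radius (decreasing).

Isoelectronic series (10 e⁻ each). Size is set by nuclear charge: more protons means a smaller ion. Si⁴⁺ (Z=14), Mg²⁺ (Z=12), Na⁺ (Z=11), F⁻ (Z=9), O²⁻ (Z=8).

O²⁻ > F⁻ > Na⁺ > Mg²⁺ > Si⁴⁺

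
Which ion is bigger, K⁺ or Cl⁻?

Cl⁻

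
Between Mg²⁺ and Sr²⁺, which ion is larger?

Same group, same charge. Going down the group adds an extra shell of electrons, so the ion gets larger: Mg²⁺ is highest in the group and smallest.

Sr²⁺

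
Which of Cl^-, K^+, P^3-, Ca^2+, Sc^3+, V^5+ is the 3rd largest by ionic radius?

All of these have 18 electrons (isoelectronic). With the same electron cloud, the ion with the most protons pulls it in tightest. Nuclear charges: V^5+ (Z=23), Sc^3+ (Z=21), Ca^2+ (Z=20), K^+ (Z=19), Cl^- (Z=17), P^3- (Z=15). Highest Z is smallest.
That gives V^5+ < Sc^3+ < Ca^2+ < K^+ < Cl^- < P^3-. From the largest end, number 3 is K^+.

K^+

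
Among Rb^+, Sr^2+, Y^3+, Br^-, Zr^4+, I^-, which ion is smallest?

Electron counts and nuclear charges: Zr^4+: 36 e⁻, Z=40, Y^3+: 36 e⁻, Z=39, Sr^2+: 36 e⁻, Z=38, Rb^+: 36 e⁻, Z=37, Br^-: 36 e⁻, Z=35, I^-: 54 e⁻, Z=53. Zr^4+ < Y^3+ (both 36 e⁻, Z=40>39); Y^3+ < Sr^2+ (isoelectronic, higher Z=39 is smaller); Sr^2+ < Rb^+ (isoelectronic, higher Z=38 is smaller); Rb^+ < Br^- (isoelectronic, higher Z=37 is smaller); Br^- < I^- (same group, period 4 vs 5).

Zr^4+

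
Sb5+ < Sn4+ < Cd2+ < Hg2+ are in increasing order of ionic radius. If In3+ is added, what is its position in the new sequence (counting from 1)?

3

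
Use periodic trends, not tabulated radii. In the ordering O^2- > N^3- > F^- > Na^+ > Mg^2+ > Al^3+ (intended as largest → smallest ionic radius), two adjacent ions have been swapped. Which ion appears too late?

N^3-

The pair O^2-, N^3- is the wrong way round — they are isoelectronic (10 e⁻) and O has more protons than N (8 vs 7), making O^2- smaller. All other adjacent pairs agree with periodic trends, so N^3- is the misplaced ion.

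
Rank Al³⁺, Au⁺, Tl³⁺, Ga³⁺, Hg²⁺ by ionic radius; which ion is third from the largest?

Tl³⁺

Work out protons and electrons: Al³⁺: 10 e⁻, Z=13, Ga³⁺: 28 e⁻, Z=31, Tl³⁺: 78 e⁻, Z=81, Hg²⁺: 78 e⁻, Z=80, Au⁺: 78 e⁻, Z=79. Al³⁺ < Ga³⁺ (same group, 1 shell fewer); Ga³⁺ < Tl³⁺ (same group, period 4 vs 6); Tl³⁺ < Hg²⁺ (both 78 e⁻, Z=81>80); Hg²⁺ < Au⁺ (both 78 e⁻, Z=80>79).
That gives Al³⁺ < Ga³⁺ < Tl³⁺ < Hg²⁺ < Au⁺. From the largest end, number 3 is Tl³⁺.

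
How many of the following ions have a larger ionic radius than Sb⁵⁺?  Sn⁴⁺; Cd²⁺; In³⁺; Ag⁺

Each ion has 46 electrons. The ranking follows nuclear charge in reverse — greater Z gives a smaller radius. Sb⁵⁺ (Z=51), Sn⁴⁺ (Z=50), In³⁺ (Z=49), Cd²⁺ (Z=48), Ag⁺ (Z=47).
Ordering all of them (including Sb⁵⁺) by radius gives Sb⁵⁺ < Sn⁴⁺ < In³⁺ < Cd²⁺ < Ag⁺. So 4 are larger.

4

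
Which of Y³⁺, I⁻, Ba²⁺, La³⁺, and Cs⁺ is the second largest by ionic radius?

Cs⁺

Y³⁺ has 36 e⁻ (Z=39), La³⁺ has 54 e⁻ (Z=57), Ba²⁺ has 54 e⁻ (Z=56), Cs⁺ has 54 e⁻ (Z=55), I⁻ has 54 e⁻ (Z=53). Y³⁺ < La³⁺ (same group, 1 shell fewer); La³⁺ < Ba²⁺ (isoelectronic, higher Z=57 is smaller); Ba²⁺ < Cs⁺ (both 54 e⁻, Z=56>55); Cs⁺ < I⁻ (both 54 e⁻, Z=55>53).
Ordering: Y³⁺ < La³⁺ < Ba²⁺ < Cs⁺ < I⁻. The second largest is Cs⁺.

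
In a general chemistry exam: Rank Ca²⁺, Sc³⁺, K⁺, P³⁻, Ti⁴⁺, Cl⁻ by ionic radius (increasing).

Each ion has 18 electrons. The ranking follows nuclear charge in reverse — greater Z gives a smaller radius. Ti⁴⁺ (Z=22), Sc³⁺ (Z=21), Ca²⁺ (Z=20), K⁺ (Z=19), Cl⁻ (Z=17), P³⁻ (Z=15).

Ti⁴⁺ < Sc³⁺ < Ca²⁺ < K⁺ < Cl⁻ < P³⁻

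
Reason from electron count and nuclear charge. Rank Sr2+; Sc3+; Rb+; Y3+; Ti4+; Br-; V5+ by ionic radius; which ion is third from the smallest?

Work out protons and electrons: V5+: 18 e⁻, Z=23, Ti4+: 18 e⁻, Z=22, Sc3+: 18 e⁻, Z=21, Y3+: 36 e⁻, Z=39, Sr2+: 36 e⁻, Z=38, Rb+: 36 e⁻, Z=37, Br-: 36 e⁻, Z=35. V5+ < Ti4+ (isoelectronic, higher Z=23 is smaller); Ti4+ < Sc3+ (isoelectronic, higher Z=22 is smaller); Sc3+ < Y3+ (same group, 1 shell fewer); Y3+ < Sr2+ (isoelectronic, higher Z=39 is smaller); Sr2+ < Rb+ (both 36 e⁻, Z=38>37); Rb+ < Br- (both 36 e⁻, Z=37>35).
That gives V5+ < Ti4+ < Sc3+ < Y3+ < Sr2+ < Rb+ < Br-. From the smallest end, number 3 is Sc3+.

Sc3+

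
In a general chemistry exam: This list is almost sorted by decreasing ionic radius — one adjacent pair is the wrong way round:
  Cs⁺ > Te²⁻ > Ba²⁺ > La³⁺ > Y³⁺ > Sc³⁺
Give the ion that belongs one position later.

Scanning neighbour by neighbour, only Cs⁺/Te²⁻ violates a trend: Cs⁺ and Te²⁻ share 54 electrons; the higher nuclear charge on Cs (Z=55) contracts it more, so Cs⁺ < Te²⁻. That makes Cs⁺ the one sitting a position early relative to where it belongs.

Cs⁺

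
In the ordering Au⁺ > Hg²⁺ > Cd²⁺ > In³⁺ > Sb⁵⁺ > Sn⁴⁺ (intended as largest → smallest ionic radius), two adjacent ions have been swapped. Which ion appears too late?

Scanning neighbour by neighbour, only Sb⁵⁺/Sn⁴⁺ violates a trend: both have 46 electrons but Z(Sb)=51 > Z(Sn)=50, so Sb⁵⁺ should be the smaller of the two. That makes Sn⁴⁺ the one sitting a position late relative to where it belongs.

Sn⁴⁺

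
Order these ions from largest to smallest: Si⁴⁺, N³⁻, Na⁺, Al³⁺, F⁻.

Isoelectronic series (10 e⁻ each). Size is set by nuclear charge: more protons means a smaller ion. Si⁴⁺ (Z=14), Al³⁺ (Z=13), Na⁺ (Z=11), F⁻ (Z=9), N³⁻ (Z=7).

N³⁻ > F⁻ > Na⁺ > Al³⁺ > Si⁴⁺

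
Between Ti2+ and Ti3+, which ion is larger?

These are all Ti ions. Removing more electrons (higher positive charge) pulls the remaining electrons in closer, so Ti3+ is smallest and Ti2+ is largest.

Ti2+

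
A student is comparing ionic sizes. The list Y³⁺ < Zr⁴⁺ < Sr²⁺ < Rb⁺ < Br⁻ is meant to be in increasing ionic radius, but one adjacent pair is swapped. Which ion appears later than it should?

Zr⁴⁺

The pair Y³⁺, Zr⁴⁺ is the wrong way round — they are isoelectronic (36 e⁻) and Zr has more protons than Y (40 vs 39), making Zr⁴⁺ smaller. All other adjacent pairs agree with periodic trends, so Zr⁴⁺ is the misplaced ion.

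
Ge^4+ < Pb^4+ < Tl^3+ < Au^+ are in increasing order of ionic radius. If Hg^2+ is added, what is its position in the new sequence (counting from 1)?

Ge^4+: 28 e⁻, Z=32, Pb^4+: 78 e⁻, Z=82, Tl^3+: 78 e⁻, Z=81, Hg^2+: 78 e⁻, Z=80, Au^+: 78 e⁻, Z=79. Ge^4+ < Pb^4+ (same group, period 4 vs 6); Pb^4+ < Tl^3+ (isoelectronic, higher Z=82 is smaller); Tl^3+ < Hg^2+ (isoelectronic, higher Z=81 is smaller); Hg^2+ < Au^+ (isoelectronic, higher Z=80 is smaller).
Merged order: Ge^4+ < Pb^4+ < Tl^3+ < Hg^2+ < Au^+ — Hg^2+ is number 4.

4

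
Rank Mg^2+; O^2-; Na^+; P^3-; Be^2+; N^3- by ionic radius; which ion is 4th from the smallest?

O^2-

Tabulating Z and e⁻: Be^2+: 2 e⁻, Z=4, Mg^2+: 10 e⁻, Z=12, Na^+: 10 e⁻, Z=11, O^2-: 10 e⁻, Z=8, N^3-: 10 e⁻, Z=7, P^3-: 18 e⁻, Z=15. Be^2+ < Mg^2+ (same group, period 2 vs 3); Mg^2+ < Na^+ (both 10 e⁻, Z=12>11); Na^+ < O^2- (isoelectronic, higher Z=11 is smaller); O^2- < N^3- (both 10 e⁻, Z=8>7); N^3- < P^3- (same group, period 2 vs 3).
So the order is Be^2+ < Mg^2+ < Na^+ < O^2- < N^3- < P^3-; the 4th-smallest ion is O^2-.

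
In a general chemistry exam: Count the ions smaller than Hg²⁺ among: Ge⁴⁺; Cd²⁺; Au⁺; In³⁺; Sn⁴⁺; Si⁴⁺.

Electron counts and nuclear charges: Si⁴⁺: 10 e⁻, Z=14, Ge⁴⁺: 28 e⁻, Z=32, Sn⁴⁺: 46 e⁻, Z=50, In³⁺: 46 e⁻, Z=49, Cd²⁺: 46 e⁻, Z=48, Hg²⁺: 78 e⁻, Z=80, Au⁺: 78 e⁻, Z=79. Si⁴⁺ < Ge⁴⁺ (same group, 1 shell fewer); Ge⁴⁺ < Sn⁴⁺ (same group, period 4 vs 5); Sn⁴⁺ < In³⁺ (both 46 e⁻, Z=50>49); In³⁺ < Cd²⁺ (isoelectronic, higher Z=49 is smaller); Cd²⁺ < Hg²⁺ (same group, 1 shell fewer); Hg²⁺ < Au⁺ (both 78 e⁻, Z=80>79).
Ordering all of them (including Hg²⁺) by radius gives Si⁴⁺ < Ge⁴⁺ < Sn⁴⁺ < In³⁺ < Cd²⁺ < Hg²⁺ < Au⁺. That's 5.

5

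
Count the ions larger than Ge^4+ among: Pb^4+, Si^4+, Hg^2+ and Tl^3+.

3

First list Z and electron count for each: Si^4+ has 10 e⁻ (Z=14), Ge^4+ has 28 e⁻ (Z=32), Pb^4+ has 78 e⁻ (Z=82), Tl^3+ has 78 e⁻ (Z=81), Hg^2+ has 78 e⁻ (Z=80). Si^4+ < Ge^4+ (same group, period 3 vs 4); Ge^4+ < Pb^4+ (same group, period 4 vs 6); Pb^4+ < Tl^3+ (both 78 e⁻, Z=82>81); Tl^3+ < Hg^2+ (both 78 e⁻, Z=81>80).
Placing each against Ge^4+: smaller — Si^4+; larger — Pb^4+, Tl^3+, Hg^2+. So 3 are larger.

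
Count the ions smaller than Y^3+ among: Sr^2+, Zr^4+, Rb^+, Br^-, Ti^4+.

2

Ti^4+: 18 e⁻, Z=22, Zr^4+: 36 e⁻, Z=40, Y^3+: 36 e⁻, Z=39, Sr^2+: 36 e⁻, Z=38, Rb^+: 36 e⁻, Z=37, Br^-: 36 e⁻, Z=35. Ti^4+ < Zr^4+ (same group, period 4 vs 5); Zr^4+ < Y^3+ (both 36 e⁻, Z=40>39); Y^3+ < Sr^2+ (isoelectronic, higher Z=39 is smaller); Sr^2+ < Rb^+ (both 36 e⁻, Z=38>37); Rb^+ < Br^- (both 36 e⁻, Z=37>35).
Relative to Y^3+, the ions that are smaller are Ti^4+, Zr^4+. So 2 are smaller.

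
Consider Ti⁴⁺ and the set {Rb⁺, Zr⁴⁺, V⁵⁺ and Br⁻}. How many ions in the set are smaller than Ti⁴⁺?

V⁵⁺: 18 e⁻, Z=23, Ti⁴⁺: 18 e⁻, Z=22, Zr⁴⁺: 36 e⁻, Z=40, Rb⁺: 36 e⁻, Z=37, Br⁻: 36 e⁻, Z=35. V⁵⁺ < Ti⁴⁺ (both 18 e⁻, Z=23>22); Ti⁴⁺ < Zr⁴⁺ (same group, 1 shell fewer); Zr⁴⁺ < Rb⁺ (isoelectronic, higher Z=40 is smaller); Rb⁺ < Br⁻ (both 36 e⁻, Z=37>35).
Overall: V⁵⁺ < Ti⁴⁺ < Zr⁴⁺ < Rb⁺ < Br⁻. Ti⁴⁺ has 1 below it and 3 above. So 1 is smaller.

1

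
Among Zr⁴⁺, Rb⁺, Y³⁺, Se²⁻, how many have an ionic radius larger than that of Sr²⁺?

Each ion has 36 electrons. The ranking follows nuclear charge in reverse — greater Z gives a smaller radius. Zr⁴⁺ (Z=40), Y³⁺ (Z=39), Sr²⁺ (Z=38), Rb⁺ (Z=37), Se²⁻ (Z=34).
Ordering all of them (including Sr²⁺) by radius gives Zr⁴⁺ < Y³⁺ < Sr²⁺ < Rb⁺ < Se²⁻. That's 2.

2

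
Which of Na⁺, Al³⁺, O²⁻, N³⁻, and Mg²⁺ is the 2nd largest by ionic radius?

All of these have 10 electrons (isoelectronic). With the same electron cloud, the ion with the most protons pulls it in tightest. Nuclear charges: Al³⁺ (Z=13), Mg²⁺ (Z=12), Na⁺ (Z=11), O²⁻ (Z=8), N³⁻ (Z=7). Highest Z is smallest.
That gives Al³⁺ < Mg²⁺ < Na⁺ < O²⁻ < N³⁻. From the largest end, number 2 is O²⁻.

O²⁻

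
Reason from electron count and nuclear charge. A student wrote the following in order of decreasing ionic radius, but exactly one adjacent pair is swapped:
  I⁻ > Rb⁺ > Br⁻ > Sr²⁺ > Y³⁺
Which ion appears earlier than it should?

Scanning neighbour by neighbour, only Rb⁺/Br⁻ violates a trend: Rb⁺ and Br⁻ share 36 electrons; the higher nuclear charge on Rb (Z=37) contracts it more, so Rb⁺ < Br⁻. That makes Rb⁺ the one sitting a position early relative to where it belongs.

Rb⁺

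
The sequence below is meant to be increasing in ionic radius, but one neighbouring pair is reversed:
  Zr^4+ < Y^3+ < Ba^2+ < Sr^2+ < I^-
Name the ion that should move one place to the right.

Check each adjacent pair. Ba^2+ and Sr^2+ are reversed: same group and charge — period 5 sits above period 6, so Sr^2+ is smaller. No other neighbouring pair contradicts the periodic trends, so Ba^2+ is the ion listed too early.

Ba^2+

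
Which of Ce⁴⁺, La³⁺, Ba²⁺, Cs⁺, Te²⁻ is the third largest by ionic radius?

Ba²⁺

Each ion has 54 electrons. The ranking follows nuclear charge in reverse — greater Z gives a smaller radius. Ce⁴⁺ (Z=58), La³⁺ (Z=57), Ba²⁺ (Z=56), Cs⁺ (Z=55), Te²⁻ (Z=52).
So the order is Ce⁴⁺ < La³⁺ < Ba²⁺ < Cs⁺ < Te²⁻; the 3rd-largest ion is Ba²⁺.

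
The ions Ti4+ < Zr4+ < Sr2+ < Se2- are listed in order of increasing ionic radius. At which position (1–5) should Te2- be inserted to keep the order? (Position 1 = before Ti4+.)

Work out protons and electrons: Ti4+: 18 e⁻, Z=22, Zr4+: 36 e⁻, Z=40, Sr2+: 36 e⁻, Z=38, Se2-: 36 e⁻, Z=34, Te2-: 54 e⁻, Z=52. Ti4+ < Zr4+ (same group, period 4 vs 5); Zr4+ < Sr2+ (both 36 e⁻, Z=40>38); Sr2+ < Se2- (isoelectronic, higher Z=38 is smaller); Se2- < Te2- (same group, period 4 vs 5).
The complete sequence is Ti4+ < Zr4+ < Sr2+ < Se2- < Te2-. Te2- sits at position 5.

5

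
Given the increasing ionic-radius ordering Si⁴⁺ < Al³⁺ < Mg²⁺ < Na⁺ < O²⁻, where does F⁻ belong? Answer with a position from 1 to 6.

5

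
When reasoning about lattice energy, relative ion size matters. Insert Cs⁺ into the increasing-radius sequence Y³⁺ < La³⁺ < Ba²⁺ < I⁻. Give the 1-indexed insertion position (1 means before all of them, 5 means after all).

Electron counts and nuclear charges: Y³⁺ (Z=39, 36 e⁻), La³⁺ (Z=57, 54 e⁻), Ba²⁺ (Z=56, 54 e⁻), Cs⁺ (Z=55, 54 e⁻), I⁻ (Z=53, 54 e⁻). Y³⁺ < La³⁺ (same group, 1 shell fewer); La³⁺ < Ba²⁺ (both 54 e⁻, Z=57>56); Ba²⁺ < Cs⁺ (both 54 e⁻, Z=56>55); Cs⁺ < I⁻ (both 54 e⁻, Z=55>53).
Merged order: Y³⁺ < La³⁺ < Ba²⁺ < Cs⁺ < I⁻ — Cs⁺ is number 4.

4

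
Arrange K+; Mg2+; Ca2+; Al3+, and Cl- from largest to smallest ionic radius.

Al3+ has 10 e⁻ (Z=13), Mg2+ has 10 e⁻ (Z=12), Ca2+ has 18 e⁻ (Z=20), K+ has 18 e⁻ (Z=19), Cl- has 18 e⁻ (Z=17). Al3+ < Mg2+ (isoelectronic, higher Z=13 is smaller); Mg2+ < Ca2+ (same group, 1 shell fewer); Ca2+ < K+ (isoelectronic, higher Z=20 is smaller); K+ < Cl- (both 18 e⁻, Z=19>17).

Cl- > K+ > Ca2+ > Mg2+ > Al3+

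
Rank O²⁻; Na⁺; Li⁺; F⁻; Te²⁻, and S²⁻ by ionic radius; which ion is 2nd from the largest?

Tabulating Z and e⁻: Li⁺ (Z=3, 2 e⁻), Na⁺ (Z=11, 10 e⁻), F⁻ (Z=9, 10 e⁻), O²⁻ (Z=8, 10 e⁻), S²⁻ (Z=16, 18 e⁻), Te²⁻ (Z=52, 54 e⁻). Li⁺ < Na⁺ (same group, period 2 vs 3); Na⁺ < F⁻ (both 10 e⁻, Z=11>9); F⁻ < O²⁻ (isoelectronic, higher Z=9 is smaller); O²⁻ < S²⁻ (same group, 1 shell fewer); S²⁻ < Te²⁻ (same group, 2 shells fewer).
Ordering: Li⁺ < Na⁺ < F⁻ < O²⁻ < S²⁻ < Te²⁻. The 2nd largest is S²⁻.

S²⁻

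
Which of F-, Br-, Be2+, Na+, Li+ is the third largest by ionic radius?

Work out protons and electrons: Be2+ (Z=4, 2 e⁻), Li+ (Z=3, 2 e⁻), Na+ (Z=11, 10 e⁻), F- (Z=9, 10 e⁻), Br- (Z=35, 36 e⁻). Be2+ < Li+ (both 2 e⁻, Z=4>3); Li+ < Na+ (same group, period 2 vs 3); Na+ < F- (isoelectronic, higher Z=11 is smaller); F- < Br- (same group, 2 shells fewer).
Ordering: Be2+ < Li+ < Na+ < F- < Br-. The third largest is Na+.

Na+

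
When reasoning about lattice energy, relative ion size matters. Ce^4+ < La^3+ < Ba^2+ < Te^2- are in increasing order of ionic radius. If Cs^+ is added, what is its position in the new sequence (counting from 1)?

Isoelectronic series (54 e⁻ each). Size is set by nuclear charge: more protons means a smaller ion. Ce^4+ (Z=58), La^3+ (Z=57), Ba^2+ (Z=56), Cs^+ (Z=55), Te^2- (Z=52).
Putting Cs^+ in gives Ce^4+ < La^3+ < Ba^2+ < Cs^+ < Te^2-; it lands at slot 4.

4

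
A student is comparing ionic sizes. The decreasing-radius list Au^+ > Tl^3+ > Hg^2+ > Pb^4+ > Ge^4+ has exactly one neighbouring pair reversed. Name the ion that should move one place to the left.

Compare adjacent ions: Tl^3+ and Hg^2+ share 78 electrons; the higher nuclear charge on Tl (Z=81) contracts it more, so Tl^3+ < Hg^2+ — yet in this decreasing list Tl^3+ sits before Hg^2+. Nothing else is reversed, so Hg^2+ should move one place to the left.

Hg^2+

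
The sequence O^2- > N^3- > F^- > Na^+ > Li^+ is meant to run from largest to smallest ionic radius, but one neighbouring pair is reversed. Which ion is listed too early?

O^2-

Scanning neighbour by neighbour, only O^2-/N^3- violates a trend: both have 10 electrons but Z(O)=8 > Z(N)=7, so O^2- should be the smaller of the two. That makes O^2- the one sitting a position early relative to where it belongs.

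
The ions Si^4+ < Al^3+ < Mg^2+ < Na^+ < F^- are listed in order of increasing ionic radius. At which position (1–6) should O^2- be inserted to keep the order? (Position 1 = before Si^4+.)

6

These species are isoelectronic with 10 electrons. The only difference is the number of protons: Si^4+ (Z=14), Al^3+ (Z=13), Mg^2+ (Z=12), Na^+ (Z=11), F^- (Z=9), O^2- (Z=8). The strongest nuclear pull (Si^4+) gives the smallest ion.
Putting O^2- in gives Si^4+ < Al^3+ < Mg^2+ < Na^+ < F^- < O^2-; it lands at slot 6.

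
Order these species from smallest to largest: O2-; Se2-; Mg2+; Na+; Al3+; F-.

Work out protons and electrons: Al3+ has 10 e⁻ (Z=13), Mg2+ has 10 e⁻ (Z=12), Na+ has 10 e⁻ (Z=11), F- has 10 e⁻ (Z=9), O2- has 10 e⁻ (Z=8), Se2- has 36 e⁻ (Z=34). Al3+ < Mg2+ (both 10 e⁻, Z=13>12); Mg2+ < Na+ (isoelectronic, higher Z=12 is smaller); Na+ < F- (isoelectronic, higher Z=11 is smaller); F- < O2- (both 10 e⁻, Z=9>8); O2- < Se2- (same group, period 2 vs 4).

Al3+ < Mg2+ < Na+ < F- < O2- < Se2-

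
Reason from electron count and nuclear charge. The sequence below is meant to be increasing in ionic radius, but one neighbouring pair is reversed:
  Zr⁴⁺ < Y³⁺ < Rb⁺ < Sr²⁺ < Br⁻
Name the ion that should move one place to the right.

Rb⁺

Compare adjacent ions: they are isoelectronic (36 e⁻) and Sr has more protons than Rb (38 vs 37), making Sr²⁺ smaller — yet in this increasing list Rb⁺ sits before Sr²⁺. Nothing else is reversed, so Rb⁺ should move one place to the right.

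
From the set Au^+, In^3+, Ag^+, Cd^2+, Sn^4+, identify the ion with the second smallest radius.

Electron counts and nuclear charges: Sn^4+ (Z=50, 46 e⁻), In^3+ (Z=49, 46 e⁻), Cd^2+ (Z=48, 46 e⁻), Ag^+ (Z=47, 46 e⁻), Au^+ (Z=79, 78 e⁻). Sn^4+ < In^3+ (both 46 e⁻, Z=50>49); In^3+ < Cd^2+ (both 46 e⁻, Z=49>48); Cd^2+ < Ag^+ (isoelectronic, higher Z=48 is smaller); Ag^+ < Au^+ (same group, 1 shell fewer).
Ordering: Sn^4+ < In^3+ < Cd^2+ < Ag^+ < Au^+. The second smallest is In^3+.

In^3+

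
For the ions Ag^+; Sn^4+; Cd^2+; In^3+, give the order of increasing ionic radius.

These species are isoelectronic with 46 electrons. The only difference is the number of protons: Sn^4+ (Z=50), In^3+ (Z=49), Cd^2+ (Z=48), Ag^+ (Z=47). The strongest nuclear pull (Sn^4+) gives the smallest ion.

Sn^4+ < In^3+ < Cd^2+ < Ag^+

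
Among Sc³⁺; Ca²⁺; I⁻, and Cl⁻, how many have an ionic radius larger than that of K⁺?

2

Work out protons and electrons: Sc³⁺: 18 e⁻, Z=21, Ca²⁺: 18 e⁻, Z=20, K⁺: 18 e⁻, Z=19, Cl⁻: 18 e⁻, Z=17, I⁻: 54 e⁻, Z=53. Sc³⁺ < Ca²⁺ (isoelectronic, higher Z=21 is smaller); Ca²⁺ < K⁺ (both 18 e⁻, Z=20>19); K⁺ < Cl⁻ (isoelectronic, higher Z=19 is smaller); Cl⁻ < I⁻ (same group, 2 shells fewer).
Placing each against K⁺: smaller — Sc³⁺, Ca²⁺; larger — Cl⁻, I⁻. That's 2.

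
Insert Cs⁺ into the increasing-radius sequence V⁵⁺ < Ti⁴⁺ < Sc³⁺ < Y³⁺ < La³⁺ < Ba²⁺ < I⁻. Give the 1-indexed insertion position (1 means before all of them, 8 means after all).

7

First list Z and electron count for each: V⁵⁺ has 18 e⁻ (Z=23), Ti⁴⁺ has 18 e⁻ (Z=22), Sc³⁺ has 18 e⁻ (Z=21), Y³⁺ has 36 e⁻ (Z=39), La³⁺ has 54 e⁻ (Z=57), Ba²⁺ has 54 e⁻ (Z=56), Cs⁺ has 54 e⁻ (Z=55), I⁻ has 54 e⁻ (Z=53). V⁵⁺ < Ti⁴⁺ (isoelectronic, higher Z=23 is smaller); Ti⁴⁺ < Sc³⁺ (both 18 e⁻, Z=22>21); Sc³⁺ < Y³⁺ (same group, period 4 vs 5); Y³⁺ < La³⁺ (same group, period 5 vs 6); La³⁺ < Ba²⁺ (both 54 e⁻, Z=57>56); Ba²⁺ < Cs⁺ (both 54 e⁻, Z=56>55); Cs⁺ < I⁻ (both 54 e⁻, Z=55>53).
Merged order: V⁵⁺ < Ti⁴⁺ < Sc³⁺ < Y³⁺ < La³⁺ < Ba²⁺ < Cs⁺ < I⁻ — Cs⁺ is number 7.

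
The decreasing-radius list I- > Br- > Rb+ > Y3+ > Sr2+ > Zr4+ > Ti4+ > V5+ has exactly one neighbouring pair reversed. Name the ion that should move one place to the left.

Scanning neighbour by neighbour, only Y3+/Sr2+ violates a trend: both have 36 electrons but Z(Y)=39 > Z(Sr)=38, so Y3+ should be the smaller of the two. That makes Sr2+ the one sitting a position late relative to where it belongs.

Sr2+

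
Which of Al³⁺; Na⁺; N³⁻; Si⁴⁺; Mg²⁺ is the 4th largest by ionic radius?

These species are isoelectronic with 10 electrons. The only difference is the number of protons: Si⁴⁺ (Z=14), Al³⁺ (Z=13), Mg²⁺ (Z=12), Na⁺ (Z=11), N³⁻ (Z=7). The strongest nuclear pull (Si⁴⁺) gives the smallest ion.
Full ascending order: Si⁴⁺ < Al³⁺ < Mg²⁺ < Na⁺ < N³⁻. Counting from the largest, position 4 is Al³⁺.

Al³⁺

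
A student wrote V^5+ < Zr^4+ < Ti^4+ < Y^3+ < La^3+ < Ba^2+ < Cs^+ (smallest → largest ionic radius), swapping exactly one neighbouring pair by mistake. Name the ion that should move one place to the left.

Ti^4+

Compare adjacent ions: both in group 4 with the same charge; Ti^4+ (period 4) has the smaller radius — yet in this increasing list Zr^4+ sits before Ti^4+. Nothing else is reversed, so Ti^4+ should move one place to the left.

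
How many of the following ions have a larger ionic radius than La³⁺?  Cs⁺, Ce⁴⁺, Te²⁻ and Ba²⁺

3

These species are isoelectronic with 54 electrons. The only difference is the number of protons: Ce⁴⁺ (Z=58), La³⁺ (Z=57), Ba²⁺ (Z=56), Cs⁺ (Z=55), Te²⁻ (Z=52). The strongest nuclear pull (Ce⁴⁺) gives the smallest ion.
Relative to La³⁺, the ions that are larger are Ba²⁺, Cs⁺, Te²⁻. So 3 are larger.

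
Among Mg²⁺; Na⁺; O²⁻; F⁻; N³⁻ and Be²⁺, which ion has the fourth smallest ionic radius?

Tabulating Z and e⁻: Be²⁺: 2 e⁻, Z=4, Mg²⁺: 10 e⁻, Z=12, Na⁺: 10 e⁻, Z=11, F⁻: 10 e⁻, Z=9, O²⁻: 10 e⁻, Z=8, N³⁻: 10 e⁻, Z=7. Be²⁺ < Mg²⁺ (same group, 1 shell fewer); Mg²⁺ < Na⁺ (both 10 e⁻, Z=12>11); Na⁺ < F⁻ (isoelectronic, higher Z=11 is smaller); F⁻ < O²⁻ (isoelectronic, higher Z=9 is smaller); O²⁻ < N³⁻ (both 10 e⁻, Z=8>7).
So the order is Be²⁺ < Mg²⁺ < Na⁺ < F⁻ < O²⁻ < N³⁻; the 4th-smallest ion is F⁻.

F⁻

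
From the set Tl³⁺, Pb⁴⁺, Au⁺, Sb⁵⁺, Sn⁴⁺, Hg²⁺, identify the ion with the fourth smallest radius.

Work out protons and electrons: Sb⁵⁺ (Z=51, 46 e⁻), Sn⁴⁺ (Z=50, 46 e⁻), Pb⁴⁺ (Z=82, 78 e⁻), Tl³⁺ (Z=81, 78 e⁻), Hg²⁺ (Z=80, 78 e⁻), Au⁺ (Z=79, 78 e⁻). Sb⁵⁺ < Sn⁴⁺ (isoelectronic, higher Z=51 is smaller); Sn⁴⁺ < Pb⁴⁺ (same group, 1 shell fewer); Pb⁴⁺ < Tl³⁺ (both 78 e⁻, Z=82>81); Tl³⁺ < Hg²⁺ (both 78 e⁻, Z=81>80); Hg²⁺ < Au⁺ (both 78 e⁻, Z=80>79).
So the order is Sb⁵⁺ < Sn⁴⁺ < Pb⁴⁺ < Tl³⁺ < Hg²⁺ < Au⁺; the 4th-smallest ion is Tl³⁺.

Tl³⁺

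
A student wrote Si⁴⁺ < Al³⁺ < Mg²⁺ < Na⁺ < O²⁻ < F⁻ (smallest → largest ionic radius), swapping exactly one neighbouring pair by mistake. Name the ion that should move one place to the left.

Compare adjacent ions: they are isoelectronic (10 e⁻) and F has more protons than O (9 vs 8), making F⁻ smaller — yet in this increasing list O²⁻ sits before F⁻. Nothing else is reversed, so F⁻ should move one place to the left.

F⁻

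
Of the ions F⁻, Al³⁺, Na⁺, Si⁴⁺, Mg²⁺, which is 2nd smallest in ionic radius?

Isoelectronic series (10 e⁻ each). Size is set by nuclear charge: more protons means a smaller ion. Si⁴⁺ (Z=14), Al³⁺ (Z=13), Mg²⁺ (Z=12), Na⁺ (Z=11), F⁻ (Z=9).
Ordering: Si⁴⁺ < Al³⁺ < Mg²⁺ < Na⁺ < F⁻. The 2nd smallest is Al³⁺.

Al³⁺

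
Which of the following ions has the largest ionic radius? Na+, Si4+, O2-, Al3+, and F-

Each ion has 10 electrons. The ranking follows nuclear charge in reverse — greater Z gives a smaller radius. Si4+ (Z=14), Al3+ (Z=13), Na+ (Z=11), F- (Z=9), O2- (Z=8).

O2-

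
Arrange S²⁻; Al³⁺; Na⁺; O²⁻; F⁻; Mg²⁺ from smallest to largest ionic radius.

Al³⁺ < Mg²⁺ < Na⁺ < F⁻ < O²⁻ < S²⁻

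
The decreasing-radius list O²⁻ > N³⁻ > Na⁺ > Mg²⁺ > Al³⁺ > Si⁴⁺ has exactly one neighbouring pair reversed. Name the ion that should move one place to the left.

N³⁻

Check each adjacent pair. O²⁻ and N³⁻ are reversed: O²⁻ and N³⁻ share 10 electrons; the higher nuclear charge on O (Z=8) contracts it more, so O²⁻ < N³⁻. No other neighbouring pair contradicts the periodic trends, so N³⁻ is the ion listed too late.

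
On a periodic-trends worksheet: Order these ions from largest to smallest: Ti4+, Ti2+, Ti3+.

Ti2+ > Ti3+ > Ti4+

Same element, different charge: the more highly charged cation has fewer electrons and a greater effective nuclear charge per electron, making Ti4+ the smallest.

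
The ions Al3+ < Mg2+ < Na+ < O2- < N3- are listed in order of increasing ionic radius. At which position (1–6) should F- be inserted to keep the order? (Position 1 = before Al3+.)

4

Isoelectronic series (10 e⁻ each). Size is set by nuclear charge: more protons means a smaller ion. Al3+ (Z=13), Mg2+ (Z=12), Na+ (Z=11), F- (Z=9), O2- (Z=8), N3- (Z=7).
Putting F- in gives Al3+ < Mg2+ < Na+ < F- < O2- < N3-; it lands at slot 4.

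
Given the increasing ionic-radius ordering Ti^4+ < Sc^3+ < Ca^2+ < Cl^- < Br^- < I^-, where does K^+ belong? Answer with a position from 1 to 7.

4

Ti^4+ (Z=22, 18 e⁻), Sc^3+ (Z=21, 18 e⁻), Ca^2+ (Z=20, 18 e⁻), K^+ (Z=19, 18 e⁻), Cl^- (Z=17, 18 e⁻), Br^- (Z=35, 36 e⁻), I^- (Z=53, 54 e⁻). Ti^4+ < Sc^3+ (isoelectronic, higher Z=22 is smaller); Sc^3+ < Ca^2+ (both 18 e⁻, Z=21>20); Ca^2+ < K^+ (isoelectronic, higher Z=20 is smaller); K^+ < Cl^- (isoelectronic, higher Z=19 is smaller); Cl^- < Br^- (same group, period 3 vs 4); Br^- < I^- (same group, period 4 vs 5).
Merged order: Ti^4+ < Sc^3+ < Ca^2+ < K^+ < Cl^- < Br^- < I^- — K^+ is number 4.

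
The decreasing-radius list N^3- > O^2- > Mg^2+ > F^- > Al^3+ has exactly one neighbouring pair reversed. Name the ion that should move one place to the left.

The pair Mg^2+, F^- is the wrong way round — both have 10 electrons but Z(Mg)=12 > Z(F)=9, so Mg^2+ should be the smaller of the two. All other adjacent pairs agree with periodic trends, so F^- is the misplaced ion.

F^-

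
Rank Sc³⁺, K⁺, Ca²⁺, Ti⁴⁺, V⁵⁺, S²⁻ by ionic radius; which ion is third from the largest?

These species are isoelectronic with 18 electrons. The only difference is the number of protons: V⁵⁺ (Z=23), Ti⁴⁺ (Z=22), Sc³⁺ (Z=21), Ca²⁺ (Z=20), K⁺ (Z=19), S²⁻ (Z=16). The strongest nuclear pull (V⁵⁺) gives the smallest ion.
Ordering: V⁵⁺ < Ti⁴⁺ < Sc³⁺ < Ca²⁺ < K⁺ < S²⁻. The third largest is Ca²⁺.

Ca²⁺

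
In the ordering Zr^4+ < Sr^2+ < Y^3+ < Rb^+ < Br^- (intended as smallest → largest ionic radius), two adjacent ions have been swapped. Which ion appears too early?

Sr^2+

The pair Sr^2+, Y^3+ is the wrong way round — Y^3+ and Sr^2+ share 36 electrons; the higher nuclear charge on Y (Z=39) contracts it more, so Y^3+ < Sr^2+. All other adjacent pairs agree with periodic trends, so Sr^2+ is the misplaced ion.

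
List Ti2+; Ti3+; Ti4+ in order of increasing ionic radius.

Ti4+ < Ti3+ < Ti2+

Same element, different charge: the more highly charged cation has fewer electrons and a greater effective nuclear charge per electron, making Ti4+ the smallest.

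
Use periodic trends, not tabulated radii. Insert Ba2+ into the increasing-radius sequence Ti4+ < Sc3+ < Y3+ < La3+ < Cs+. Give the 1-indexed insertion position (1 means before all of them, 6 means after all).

5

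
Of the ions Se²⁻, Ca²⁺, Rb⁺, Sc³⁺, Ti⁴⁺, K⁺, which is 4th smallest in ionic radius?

K⁺

First list Z and electron count for each: Ti⁴⁺: 18 e⁻, Z=22, Sc³⁺: 18 e⁻, Z=21, Ca²⁺: 18 e⁻, Z=20, K⁺: 18 e⁻, Z=19, Rb⁺: 36 e⁻, Z=37, Se²⁻: 36 e⁻, Z=34. Ti⁴⁺ < Sc³⁺ (both 18 e⁻, Z=22>21); Sc³⁺ < Ca²⁺ (isoelectronic, higher Z=21 is smaller); Ca²⁺ < K⁺ (both 18 e⁻, Z=20>19); K⁺ < Rb⁺ (same group, period 4 vs 5); Rb⁺ < Se²⁻ (isoelectronic, higher Z=37 is smaller).
So the order is Ti⁴⁺ < Sc³⁺ < Ca²⁺ < K⁺ < Rb⁺ < Se²⁻; the 4th-smallest ion is K⁺.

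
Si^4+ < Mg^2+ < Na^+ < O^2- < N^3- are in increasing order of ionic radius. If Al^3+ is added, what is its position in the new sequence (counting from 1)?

These species are isoelectronic with 10 electrons. The only difference is the number of protons: Si^4+ (Z=14), Al^3+ (Z=13), Mg^2+ (Z=12), Na^+ (Z=11), O^2- (Z=8), N^3- (Z=7). The strongest nuclear pull (Si^4+) gives the smallest ion.
Merged order: Si^4+ < Al^3+ < Mg^2+ < Na^+ < O^2- < N^3- — Al^3+ is number 2.

2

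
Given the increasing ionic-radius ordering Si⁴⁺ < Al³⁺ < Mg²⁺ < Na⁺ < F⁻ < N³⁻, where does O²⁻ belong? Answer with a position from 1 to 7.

All of these have 10 electrons (isoelectronic). With the same electron cloud, the ion with the most protons pulls it in tightest. Nuclear charges: Si⁴⁺ (Z=14), Al³⁺ (Z=13), Mg²⁺ (Z=12), Na⁺ (Z=11), F⁻ (Z=9), O²⁻ (Z=8), N³⁻ (Z=7). Highest Z is smallest.
The complete sequence is Si⁴⁺ < Al³⁺ < Mg²⁺ < Na⁺ < F⁻ < O²⁻ < N³⁻. O²⁻ sits at position 6.

6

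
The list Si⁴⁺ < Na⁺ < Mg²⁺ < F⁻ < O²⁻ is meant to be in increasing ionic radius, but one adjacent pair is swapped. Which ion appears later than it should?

Mg²⁺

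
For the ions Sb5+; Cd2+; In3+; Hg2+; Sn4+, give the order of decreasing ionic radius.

Work out protons and electrons: Sb5+ has 46 e⁻ (Z=51), Sn4+ has 46 e⁻ (Z=50), In3+ has 46 e⁻ (Z=49), Cd2+ has 46 e⁻ (Z=48), Hg2+ has 78 e⁻ (Z=80). Sb5+ < Sn4+ (both 46 e⁻, Z=51>50); Sn4+ < In3+ (both 46 e⁻, Z=50>49); In3+ < Cd2+ (both 46 e⁻, Z=49>48); Cd2+ < Hg2+ (same group, period 5 vs 6).

Hg2+ > Cd2+ > In3+ > Sn4+ > Sb5+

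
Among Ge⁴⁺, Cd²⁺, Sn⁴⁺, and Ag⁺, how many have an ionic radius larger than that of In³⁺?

2

Electron counts and nuclear charges: Ge⁴⁺ has 28 e⁻ (Z=32), Sn⁴⁺ has 46 e⁻ (Z=50), In³⁺ has 46 e⁻ (Z=49), Cd²⁺ has 46 e⁻ (Z=48), Ag⁺ has 46 e⁻ (Z=47). Ge⁴⁺ < Sn⁴⁺ (same group, 1 shell fewer); Sn⁴⁺ < In³⁺ (both 46 e⁻, Z=50>49); In³⁺ < Cd²⁺ (both 46 e⁻, Z=49>48); Cd²⁺ < Ag⁺ (isoelectronic, higher Z=48 is smaller).
Relative to In³⁺, the ions that are larger are Cd²⁺, Ag⁺. Count: 2.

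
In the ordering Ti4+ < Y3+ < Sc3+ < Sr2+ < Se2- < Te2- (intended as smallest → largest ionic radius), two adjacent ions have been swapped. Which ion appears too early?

Y3+

Compare adjacent ions: Sc3+ and Y3+ are in one column with the same charge; the lighter period-4 ion has one fewer shell and is smaller — yet in this increasing list Y3+ sits before Sc3+. Nothing else is reversed, so Y3+ should move one place to the right.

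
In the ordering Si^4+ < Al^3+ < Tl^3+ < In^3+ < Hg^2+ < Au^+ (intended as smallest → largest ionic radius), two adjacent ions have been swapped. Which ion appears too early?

Tl^3+

Compare adjacent ions: In^3+ and Tl^3+ are in one column with the same charge; the lighter period-5 ion has one fewer shell and is smaller — yet in this increasing list Tl^3+ sits before In^3+. Nothing else is reversed, so Tl^3+ should move one place to the right.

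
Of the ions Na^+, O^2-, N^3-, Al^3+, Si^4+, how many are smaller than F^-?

3

Isoelectronic series (10 e⁻ each). Size is set by nuclear charge: more protons means a smaller ion. Si^4+ (Z=14), Al^3+ (Z=13), Na^+ (Z=11), F^- (Z=9), O^2- (Z=8), N^3- (Z=7).
Relative to F^-, the ions that are smaller are Si^4+, Al^3+, Na^+. So 3 are smaller.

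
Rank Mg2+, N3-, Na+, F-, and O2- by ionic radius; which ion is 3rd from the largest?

F-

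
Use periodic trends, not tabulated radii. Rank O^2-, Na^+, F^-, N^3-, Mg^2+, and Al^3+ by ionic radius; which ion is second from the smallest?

All of these have 10 electrons (isoelectronic). With the same electron cloud, the ion with the most protons pulls it in tightest. Nuclear charges: Al^3+ (Z=13), Mg^2+ (Z=12), Na^+ (Z=11), F^- (Z=9), O^2- (Z=8), N^3- (Z=7). Highest Z is smallest.
Ordering: Al^3+ < Mg^2+ < Na^+ < F^- < O^2- < N^3-. The second smallest is Mg^2+.

Mg^2+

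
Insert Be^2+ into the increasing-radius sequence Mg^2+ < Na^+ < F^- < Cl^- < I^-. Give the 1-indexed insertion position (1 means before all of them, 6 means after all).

1

Tabulating Z and e⁻: Be^2+: 2 e⁻, Z=4, Mg^2+: 10 e⁻, Z=12, Na^+: 10 e⁻, Z=11, F^-: 10 e⁻, Z=9, Cl^-: 18 e⁻, Z=17, I^-: 54 e⁻, Z=53. Be^2+ < Mg^2+ (same group, period 2 vs 3); Mg^2+ < Na^+ (isoelectronic, higher Z=12 is smaller); Na^+ < F^- (isoelectronic, higher Z=11 is smaller); F^- < Cl^- (same group, period 2 vs 3); Cl^- < I^- (same group, period 3 vs 5).
Putting Be^2+ in gives Be^2+ < Mg^2+ < Na^+ < F^- < Cl^- < I^-; it lands at slot 1.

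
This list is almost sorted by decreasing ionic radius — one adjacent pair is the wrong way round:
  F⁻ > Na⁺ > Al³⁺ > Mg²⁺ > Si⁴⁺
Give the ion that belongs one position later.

Scanning neighbour by neighbour, only Al³⁺/Mg²⁺ violates a trend: they are isoelectronic (10 e⁻) and Al has more protons than Mg (13 vs 12), making Al³⁺ smaller. That makes Al³⁺ the one sitting a position early relative to where it belongs.

Al³⁺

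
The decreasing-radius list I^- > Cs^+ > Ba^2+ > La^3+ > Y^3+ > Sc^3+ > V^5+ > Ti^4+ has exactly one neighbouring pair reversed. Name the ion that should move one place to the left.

Ti^4+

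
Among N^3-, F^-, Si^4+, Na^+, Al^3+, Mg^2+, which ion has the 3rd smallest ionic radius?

Mg^2+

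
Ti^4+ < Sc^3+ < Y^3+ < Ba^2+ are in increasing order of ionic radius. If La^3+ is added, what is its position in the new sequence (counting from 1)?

Work out protons and electrons: Ti^4+: 18 e⁻, Z=22, Sc^3+: 18 e⁻, Z=21, Y^3+: 36 e⁻, Z=39, La^3+: 54 e⁻, Z=57, Ba^2+: 54 e⁻, Z=56. Ti^4+ < Sc^3+ (isoelectronic, higher Z=22 is smaller); Sc^3+ < Y^3+ (same group, 1 shell fewer); Y^3+ < La^3+ (same group, 1 shell fewer); La^3+ < Ba^2+ (isoelectronic, higher Z=57 is smaller).
The complete sequence is Ti^4+ < Sc^3+ < Y^3+ < La^3+ < Ba^2+. La^3+ sits at position 4.

4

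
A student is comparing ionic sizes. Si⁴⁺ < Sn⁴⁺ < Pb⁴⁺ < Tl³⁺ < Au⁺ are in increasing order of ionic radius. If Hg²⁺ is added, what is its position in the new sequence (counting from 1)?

First list Z and electron count for each: Si⁴⁺ has 10 e⁻ (Z=14), Sn⁴⁺ has 46 e⁻ (Z=50), Pb⁴⁺ has 78 e⁻ (Z=82), Tl³⁺ has 78 e⁻ (Z=81), Hg²⁺ has 78 e⁻ (Z=80), Au⁺ has 78 e⁻ (Z=79). Si⁴⁺ < Sn⁴⁺ (same group, period 3 vs 5); Sn⁴⁺ < Pb⁴⁺ (same group, 1 shell fewer); Pb⁴⁺ < Tl³⁺ (both 78 e⁻, Z=82>81); Tl³⁺ < Hg²⁺ (both 78 e⁻, Z=81>80); Hg²⁺ < Au⁺ (both 78 e⁻, Z=80>79).
Putting Hg²⁺ in gives Si⁴⁺ < Sn⁴⁺ < Pb⁴⁺ < Tl³⁺ < Hg²⁺ < Au⁺; it lands at slot 5.

5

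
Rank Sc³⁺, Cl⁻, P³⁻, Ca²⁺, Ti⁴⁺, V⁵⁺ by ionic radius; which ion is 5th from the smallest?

Each ion has 18 electrons. The ranking follows nuclear charge in reverse — greater Z gives a smaller radius. V⁵⁺ (Z=23), Ti⁴⁺ (Z=22), Sc³⁺ (Z=21), Ca²⁺ (Z=20), Cl⁻ (Z=17), P³⁻ (Z=15).
Full ascending order: V⁵⁺ < Ti⁴⁺ < Sc³⁺ < Ca²⁺ < Cl⁻ < P³⁻. Counting from the smallest, position 5 is Cl⁻.

Cl⁻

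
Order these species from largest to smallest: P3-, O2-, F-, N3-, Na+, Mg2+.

Tabulating Z and e⁻: Mg2+ has 10 e⁻ (Z=12), Na+ has 10 e⁻ (Z=11), F- has 10 e⁻ (Z=9), O2- has 10 e⁻ (Z=8), N3- has 10 e⁻ (Z=7), P3- has 18 e⁻ (Z=15). Mg2+ < Na+ (isoelectronic, higher Z=12 is smaller); Na+ < F- (both 10 e⁻, Z=11>9); F- < O2- (isoelectronic, higher Z=9 is smaller); O2- < N3- (isoelectronic, higher Z=8 is smaller); N3- < P3- (same group, 1 shell fewer).

P3- > N3- > O2- > F- > Na+ > Mg2+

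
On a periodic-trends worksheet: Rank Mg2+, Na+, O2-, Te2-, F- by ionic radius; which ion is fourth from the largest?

Na+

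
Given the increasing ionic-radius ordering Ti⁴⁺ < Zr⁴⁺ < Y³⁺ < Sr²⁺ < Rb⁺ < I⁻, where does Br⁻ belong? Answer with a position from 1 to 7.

6

Work out protons and electrons: Ti⁴⁺ (Z=22, 18 e⁻), Zr⁴⁺ (Z=40, 36 e⁻), Y³⁺ (Z=39, 36 e⁻), Sr²⁺ (Z=38, 36 e⁻), Rb⁺ (Z=37, 36 e⁻), Br⁻ (Z=35, 36 e⁻), I⁻ (Z=53, 54 e⁻). Ti⁴⁺ < Zr⁴⁺ (same group, period 4 vs 5); Zr⁴⁺ < Y³⁺ (both 36 e⁻, Z=40>39); Y³⁺ < Sr²⁺ (isoelectronic, higher Z=39 is smaller); Sr²⁺ < Rb⁺ (both 36 e⁻, Z=38>37); Rb⁺ < Br⁻ (isoelectronic, higher Z=37 is smaller); Br⁻ < I⁻ (same group, period 4 vs 5).
Merged order: Ti⁴⁺ < Zr⁴⁺ < Y³⁺ < Sr²⁺ < Rb⁺ < Br⁻ < I⁻ — Br⁻ is number 6.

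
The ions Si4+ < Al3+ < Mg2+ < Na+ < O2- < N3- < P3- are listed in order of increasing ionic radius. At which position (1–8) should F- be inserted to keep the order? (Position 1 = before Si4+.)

5

Si4+: 10 e⁻, Z=14, Al3+: 10 e⁻, Z=13, Mg2+: 10 e⁻, Z=12, Na+: 10 e⁻, Z=11, F-: 10 e⁻, Z=9, O2-: 10 e⁻, Z=8, N3-: 10 e⁻, Z=7, P3-: 18 e⁻, Z=15. Si4+ < Al3+ (isoelectronic, higher Z=14 is smaller); Al3+ < Mg2+ (isoelectronic, higher Z=13 is smaller); Mg2+ < Na+ (both 10 e⁻, Z=12>11); Na+ < F- (both 10 e⁻, Z=11>9); F- < O2- (isoelectronic, higher Z=9 is smaller); O2- < N3- (both 10 e⁻, Z=8>7); N3- < P3- (same group, 1 shell fewer).
Merged order: Si4+ < Al3+ < Mg2+ < Na+ < F- < O2- < N3- < P3- — F- is number 5.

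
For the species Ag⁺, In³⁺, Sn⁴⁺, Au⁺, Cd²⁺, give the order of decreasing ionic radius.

First list Z and electron count for each: Sn⁴⁺: 46 e⁻, Z=50, In³⁺: 46 e⁻, Z=49, Cd²⁺: 46 e⁻, Z=48, Ag⁺: 46 e⁻, Z=47, Au⁺: 78 e⁻, Z=79. Sn⁴⁺ < In³⁺ (isoelectronic, higher Z=50 is smaller); In³⁺ < Cd²⁺ (both 46 e⁻, Z=49>48); Cd²⁺ < Ag⁺ (both 46 e⁻, Z=48>47); Ag⁺ < Au⁺ (same group, 1 shell fewer).

Au⁺ > Ag⁺ > Cd²⁺ > In³⁺ > Sn⁴⁺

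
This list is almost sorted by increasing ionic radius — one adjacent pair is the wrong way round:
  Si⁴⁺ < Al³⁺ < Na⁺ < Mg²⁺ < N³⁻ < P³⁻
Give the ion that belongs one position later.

Na⁺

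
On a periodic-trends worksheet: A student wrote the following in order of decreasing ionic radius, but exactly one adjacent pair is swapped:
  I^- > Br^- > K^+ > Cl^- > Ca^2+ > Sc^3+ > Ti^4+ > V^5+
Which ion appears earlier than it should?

The pair K^+, Cl^- is the wrong way round — K^+ and Cl^- share 18 electrons; the higher nuclear charge on K (Z=19) contracts it more, so K^+ < Cl^-. All other adjacent pairs agree with periodic trends, so K^+ is the misplaced ion.

K^+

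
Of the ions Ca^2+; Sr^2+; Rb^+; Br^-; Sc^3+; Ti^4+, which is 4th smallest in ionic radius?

Sr^2+

Tabulating Z and e⁻: Ti^4+ (Z=22, 18 e⁻), Sc^3+ (Z=21, 18 e⁻), Ca^2+ (Z=20, 18 e⁻), Sr^2+ (Z=38, 36 e⁻), Rb^+ (Z=37, 36 e⁻), Br^- (Z=35, 36 e⁻). Ti^4+ < Sc^3+ (both 18 e⁻, Z=22>21); Sc^3+ < Ca^2+ (isoelectronic, higher Z=21 is smaller); Ca^2+ < Sr^2+ (same group, period 4 vs 5); Sr^2+ < Rb^+ (both 36 e⁻, Z=38>37); Rb^+ < Br^- (both 36 e⁻, Z=37>35).
Ordering: Ti^4+ < Sc^3+ < Ca^2+ < Sr^2+ < Rb^+ < Br^-. The 4th smallest is Sr^2+.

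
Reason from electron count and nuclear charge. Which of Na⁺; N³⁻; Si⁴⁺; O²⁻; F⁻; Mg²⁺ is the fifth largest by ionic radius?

Mg²⁺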